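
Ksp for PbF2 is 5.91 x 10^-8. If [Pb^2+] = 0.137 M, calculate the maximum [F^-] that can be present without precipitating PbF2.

[F^-] = 6.57 x 10^-4 M

PbF2(s) ⇌ Pb^2+ + 2 F^-
Ksp = [Pb^2+][F^-]^2
Precipitation begins when Q = Ksp. With [Pb^2+] = 0.137 M:
5.91 x 10^-8 = (0.137) × [F^-]^2
[F^-] = (5.91 x 10^-8 / 1.37 × 10^-1)^(1/2) = 6.57 x 10^-4 M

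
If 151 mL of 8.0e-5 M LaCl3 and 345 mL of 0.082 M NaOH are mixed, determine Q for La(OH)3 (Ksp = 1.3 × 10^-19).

Q ≈ 4.5 × 10^-9

Total volume = 151 + 345 = 496 mL.
[La^3+] = 8.0 x 10^-5 × (151/496) = 2.44 × 10^-5 M
[OH^-] = 8.2 × 10^-2 × (345/496) = 5.70 x 10^-2 M
La(OH)3(s) ⇌ La^3+ + 3 OH^-, so Q = [La^3+][OH^-]^3
Q = (2.44 × 10^-5)(5.70 × 10^-2)^3 = 4.5 × 10^-9
Q > Ksp, so La(OH)3 will precipitate.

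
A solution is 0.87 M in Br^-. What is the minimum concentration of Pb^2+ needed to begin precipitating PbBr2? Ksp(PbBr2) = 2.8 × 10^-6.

3.7 × 10^-6 M

PbBr2(s) ⇌ Pb^2+(aq) + 2 Br^-(aq)
Ksp = [Pb^2+][Br^-]^2
Precipitation begins when Q = Ksp. With [Br^-] = 0.87 M:
2.8 × 10^-6 = (0.87)^2 × [Pb^2+]
[Pb^2+] = (2.8 × 10^-6 / 7.57 × 10^-1) = 3.7 x 10^-6 M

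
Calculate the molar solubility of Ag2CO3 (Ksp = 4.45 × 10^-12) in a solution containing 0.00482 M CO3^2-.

s = 1.52 × 10^-5 M

Ag2CO3(s) <=> 2 Ag^+(aq) + CO3^2-(aq)
Ksp = [Ag^+]^2[CO3^2-]
Let s = moles of Ag2CO3 that dissolve per litre. [Ag^+] = 2s, [CO3^2-] = 0.00482 + s ≈ 0.00482 (common-ion effect: CO3^2- is already 0.00482 M).
Ksp ≈ (2s)^2 × 0.00482
s = 1.52 × 10^-5 M
Check: s = 1.5 × 10^-5 ≪ 0.00482, so the approximation is valid.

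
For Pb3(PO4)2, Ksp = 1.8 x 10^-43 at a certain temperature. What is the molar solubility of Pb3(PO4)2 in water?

Pb3(PO4)2(s) ⇌ 3 Pb^2+ + 2 PO4^3-
Ksp = [Pb^2+]^3[PO4^3-]^2
For each mole of Pb3(PO4)2 that dissolves: [Pb^2+] = 3s, [PO4^3-] = 2s.
So Ksp = (3s)^3 × (2s)^2 = 108s^5
s = (1.8 x 10^-43 / 108)^(1/5) = 1.1 × 10^-9 M

1.1 × 10^-9 M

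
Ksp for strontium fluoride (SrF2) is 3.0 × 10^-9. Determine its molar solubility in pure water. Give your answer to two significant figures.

s = 9.1 x 10^-4 M

SrF2(s) ⇌ Sr^2+(aq) + 2 F^-(aq)
Ksp = [Sr^2+][F^-]^2
Let s = molar solubility. Then [Sr^2+] = s and [F^-] = 2s.
So Ksp = s × (2s)^2 = 4s^3
s^3 = 3.0 × 10^-9 / 4, so s = 9.1 × 10^-4 M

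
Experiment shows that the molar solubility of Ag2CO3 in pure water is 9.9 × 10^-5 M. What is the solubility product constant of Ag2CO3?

Ag2CO3(s) <=> 2 Ag^+ + CO3^2-
For each mole of Ag2CO3 that dissolves: [Ag^+] = 2s, [CO3^2-] = s.
Ksp = [Ag^+]^2[CO3^2-]
So Ksp = (2s)^2 × s = 4s^3
Ksp = 4 × (9.9 x 10^-5)^3 = 3.9 × 10^-12

3.9e-12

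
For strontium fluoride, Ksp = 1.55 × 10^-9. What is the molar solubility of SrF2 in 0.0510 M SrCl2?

SrF2(s) ⇌ Sr^2+(aq) + 2 F^-(aq)
Ksp = [Sr^2+][F^-]^2
Let s = moles of SrF2 that dissolve per litre. [Sr^2+] = 0.0510 + s ≈ 0.0510, [F^-] = 2s (common-ion effect: Sr^2+ is already 0.0510 M).
Ksp ≈ 0.0510 × (2s)^2
s = 8.72 x 10^-5 M
Check: s = 8.7 x 10^-5 ≪ 0.0510, so the approximation is valid.

8.72e-5 M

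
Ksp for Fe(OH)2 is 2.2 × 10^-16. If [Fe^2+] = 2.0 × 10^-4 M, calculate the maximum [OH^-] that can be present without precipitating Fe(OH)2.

Fe(OH)2(s) <=> Fe^2+(aq) + 2 OH^-(aq)
Ksp = [Fe^2+][OH^-]^2
Precipitation begins when Q = Ksp. With [Fe^2+] = 2.0 × 10^-4 M:
2.2 × 10^-16 = (2.0 × 10^-4) × [OH^-]^2
[OH^-] = (2.2 × 10^-16 / 2.0 x 10^-4)^(1/2) = 1.0 × 10^-6 M

[OH^-] = 1.0 × 10^-6 M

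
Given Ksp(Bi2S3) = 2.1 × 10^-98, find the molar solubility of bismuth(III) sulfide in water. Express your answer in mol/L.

Bi2S3(s) ⇌ 2 Bi^3+ + 3 S^2-
Ksp = [Bi^3+]^2[S^2-]^3
With molar solubility s: [Bi^3+] = 2s, [S^2-] = 3s.
Ksp = (2s)^2(3s)^3 = 108s^5
Solving, s = (2.1 × 10^-98/108)^(1/5) = 1.1 x 10^-20 M

s = 1.1 x 10^-20 M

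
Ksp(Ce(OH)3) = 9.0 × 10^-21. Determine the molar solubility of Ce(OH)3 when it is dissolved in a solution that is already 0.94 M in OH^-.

s ≈ 1.1 × 10^-20 M

Ce(OH)3(s) ⇌ Ce^3+ + 3 OH^-
Ksp = [Ce^3+][OH^-]^3
Let s be the molar solubility in this solution. [Ce^3+] = s, [OH^-] = 0.94 + 3s ≈ 0.94 (Ksp is small, so little additional dissolves).
Ksp ≈ s × (0.94)^3
s = 1.1 × 10^-20 M
Check: 3s = 3.3 × 10^-20 ≪ 0.94, so the approximation is valid.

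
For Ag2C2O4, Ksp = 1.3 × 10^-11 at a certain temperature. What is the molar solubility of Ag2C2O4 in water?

1.5 × 10^-4 M

Ag2C2O4(s) ⇌ 2 Ag^+(aq) + C2O4^2-(aq)
Ksp = [Ag^+]^2[C2O4^2-]
With molar solubility s: [Ag^+] = 2s, [C2O4^2-] = s.
Ksp = (2s)^2s = 4s^3
Solving, s = (1.3 × 10^-11/4)^(1/3) = 1.5 × 10^-4 M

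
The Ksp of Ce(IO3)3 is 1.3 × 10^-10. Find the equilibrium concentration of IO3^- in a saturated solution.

[IO3^-] ≈ 4.4 × 10^-3 M

Ce(IO3)3(s) <=> Ce^3+ + 3 IO3^-
Ksp = [Ce^3+][IO3^-]^3
For each mole of Ce(IO3)3 that dissolves: [Ce^3+] = s, [IO3^-] = 3s.
Ksp = s(3s)^3 = 27s^4
s^4 = 1.3 × 10^-10 / 27, so s = 1.48 × 10^-3 M
[IO3^-] = 3s = 4.4 x 10^-3 M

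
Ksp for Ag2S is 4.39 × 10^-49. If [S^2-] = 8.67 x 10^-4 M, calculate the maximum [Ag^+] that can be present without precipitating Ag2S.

[Ag^+] ≈ 2.25 × 10^-23 M

Ag2S(s) ⇌ 2 Ag^+(aq) + S^2-(aq)
Ksp = [Ag^+]^2[S^2-]
Precipitation begins when Q = Ksp. With [S^2-] = 8.67 x 10^-4 M:
4.39 × 10^-49 = (8.67 x 10^-4) × [Ag^+]^2
[Ag^+] = (4.39 × 10^-49 / 8.67 × 10^-4)^(1/2) = 2.25 × 10^-23 M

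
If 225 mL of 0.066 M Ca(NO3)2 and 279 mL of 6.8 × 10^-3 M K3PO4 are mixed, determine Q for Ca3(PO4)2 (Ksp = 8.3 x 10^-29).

Total volume = 225 + 279 = 504 mL.
[Ca^2+] = 6.6 × 10^-2 × (225/504) = 2.95 x 10^-2 M
[PO4^3-] = 6.8 × 10^-3 × (279/504) = 3.76 × 10^-3 M
Ca3(PO4)2(s) ⇌ 3 Ca^2+(aq) + 2 PO4^3-(aq), so Q = [Ca^2+]^3[PO4^3-]^2
Q = (2.95 × 10^-2)^3(3.76 x 10^-3)^2 = 3.6 × 10^-10
Q > Ksp, so Ca3(PO4)2 will precipitate.

Q = 3.6 x 10^-10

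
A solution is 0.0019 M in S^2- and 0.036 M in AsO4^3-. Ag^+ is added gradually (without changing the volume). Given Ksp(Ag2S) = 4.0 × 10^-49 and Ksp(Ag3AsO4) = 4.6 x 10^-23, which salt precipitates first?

Ag2S

Each salt begins to precipitate when Q = Ksp, i.e. when [Ag^+] reaches its threshold.
For Ag2S: 4.0 × 10^-49 = 0.0019 × [Ag^+]^2  ⇒  [Ag^+] = 1.5 × 10^-23 M.
For Ag3AsO4: 4.6 x 10^-23 = 0.036 × [Ag^+]^3  ⇒  [Ag^+] = 1.1 × 10^-7 M.
The salt with the lower threshold [Ag^+] precipitates first: Ag2S.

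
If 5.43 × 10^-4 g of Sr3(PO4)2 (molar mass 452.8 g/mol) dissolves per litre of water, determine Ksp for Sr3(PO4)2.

Molar solubility s = (5.43 × 10^-4 g/L) / (452.8 g/mol) = 1.199 × 10^-6 M.
Sr3(PO4)2(s) ⇌ 3 Sr^2+(aq) + 2 PO4^3-(aq)
With molar solubility s: [Sr^2+] = 3s, [PO4^3-] = 2s.
Ksp = [Sr^2+]^3[PO4^3-]^2
Substituting: Ksp = (3s)^3(2s)^2 = 108s^5
With s = 1.199 × 10^-6: Ksp = 2.68 x 10^-28

Ksp ≈ 2.68e-28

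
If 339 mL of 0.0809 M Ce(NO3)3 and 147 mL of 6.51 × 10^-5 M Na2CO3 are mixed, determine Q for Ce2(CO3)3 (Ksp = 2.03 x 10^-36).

Total volume = 339 + 147 = 486 mL.
[Ce^3+] = 8.09 x 10^-2 × (339/486) = 5.643 x 10^-2 M
[CO3^2-] = 6.51 × 10^-5 × (147/486) = 1.969 × 10^-5 M
Ce2(CO3)3(s) ⇌ 2 Ce^3+ + 3 CO3^2-, so Q = [Ce^3+]^2[CO3^2-]^3
Q = (5.643 × 10^-2)^2(1.969 × 10^-5)^3 = 2.43 × 10^-17
Q > Ksp, so Ce2(CO3)3 will precipitate.

Q ≈ 2.43 x 10^-17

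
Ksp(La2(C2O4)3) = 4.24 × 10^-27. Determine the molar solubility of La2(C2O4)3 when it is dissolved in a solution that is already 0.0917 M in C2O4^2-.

1.17 × 10^-12 M

La2(C2O4)3(s) ⇌ 2 La^3+(aq) + 3 C2O4^2-(aq)
Ksp = [La^3+]^2[C2O4^2-]^3
Let s be the molar solubility in this solution. [La^3+] = 2s, [C2O4^2-] = 0.0917 + 3s ≈ 0.0917 (common-ion effect: C2O4^2- is already 0.0917 M).
Ksp ≈ (2s)^2 × (0.0917)^3
s = 1.17 × 10^-12 M
Check: 3s = 3.5 x 10^-12 ≪ 0.0917, so the approximation is valid.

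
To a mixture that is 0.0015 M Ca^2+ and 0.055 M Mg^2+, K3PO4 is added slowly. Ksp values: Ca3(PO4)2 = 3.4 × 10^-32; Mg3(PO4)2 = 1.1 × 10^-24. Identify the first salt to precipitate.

Precipitation of each salt starts when its ion product equals its Ksp.
For Ca3(PO4)2: 3.4 × 10^-32 = (0.0015)^3 × [PO4^3-]^2  ⇒  [PO4^3-] = 3.2 x 10^-12 M.
For Mg3(PO4)2: 1.1 × 10^-24 = (0.055)^3 × [PO4^3-]^2  ⇒  [PO4^3-] = 8.1 × 10^-11 M.
The salt with the lower threshold [PO4^3-] precipitates first: Ca3(PO4)2.

Ca3(PO4)2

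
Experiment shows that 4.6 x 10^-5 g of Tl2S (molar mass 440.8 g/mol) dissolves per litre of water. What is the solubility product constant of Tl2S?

Molar solubility s = (4.6 × 10^-5 g/L) / (440.8 g/mol) = 1.04 × 10^-7 M.
Tl2S(s) <=> 2 Tl^+(aq) + S^2-(aq)
If s mol/L of Tl2S dissolves, [Tl^+] = 2s and [S^2-] = s.
Ksp = [Tl^+]^2[S^2-]
So Ksp = (2s)^2 × s = 4s^3
With s = 1.04 × 10^-7: Ksp = 4.5 × 10^-21

Ksp = 4.5e-21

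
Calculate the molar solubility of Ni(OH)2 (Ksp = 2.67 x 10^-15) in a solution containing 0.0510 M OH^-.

1.03e-12 M

Ni(OH)2(s) ⇌ Ni^2+ + 2 OH^-
Ksp = [Ni^2+][OH^-]^2
Let s = moles of Ni(OH)2 that dissolve per litre. [Ni^2+] = s, [OH^-] = 0.0510 + 2s ≈ 0.0510 (common-ion effect: OH^- is already 0.0510 M).
Ksp ≈ s × (0.0510)^2
s = 1.03 x 10^-12 M
Check: 2s = 2.1 x 10^-12 ≪ 0.0510, so the approximation is valid.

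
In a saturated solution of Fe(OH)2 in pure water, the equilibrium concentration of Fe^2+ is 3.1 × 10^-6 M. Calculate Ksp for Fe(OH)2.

Fe(OH)2(s) ⇌ Fe^2+ + 2 OH^-
Stoichiometry gives [OH^-] = (2/1)[Fe^2+] = 6.20 × 10^-6 M.
Ksp = [Fe^2+][OH^-]^2
Ksp = 3.1 x 10^-6 × (6.20 × 10^-6)^2 = 1.2 x 10^-16

Ksp ≈ 1.2 × 10^-16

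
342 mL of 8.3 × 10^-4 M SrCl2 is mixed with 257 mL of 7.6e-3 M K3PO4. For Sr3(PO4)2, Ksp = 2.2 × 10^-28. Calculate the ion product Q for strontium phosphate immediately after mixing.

Total volume = 342 + 257 = 599 mL.
[Sr^2+] = 8.3 x 10^-4 × (342/599) = 4.74 × 10^-4 M
[PO4^3-] = 7.6 × 10^-3 × (257/599) = 3.26 × 10^-3 M
Sr3(PO4)2(s) ⇌ 3 Sr^2+ + 2 PO4^3-, so Q = [Sr^2+]^3[PO4^3-]^2
Q = (4.74 × 10^-4)^3(3.26 × 10^-3)^2 = 1.1 × 10^-15
Q > Ksp, so Sr3(PO4)2 will precipitate.

1.1e-15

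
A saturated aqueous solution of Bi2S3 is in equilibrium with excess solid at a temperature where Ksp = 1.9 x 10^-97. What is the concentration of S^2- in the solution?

Bi2S3(s) ⇌ 2 Bi^3+ + 3 S^2-
Ksp = [Bi^3+]^2[S^2-]^3
For each mole of Bi2S3 that dissolves: [Bi^3+] = 2s, [S^2-] = 3s.
Substituting: Ksp = (2s)^2(3s)^3 = 108s^5
s^5 = 1.9 x 10^-97 / 108, so s = 1.77 × 10^-20 M
[S^2-] = 3s = 5.3 x 10^-20 M

[S^2-] = 5.3 x 10^-20 M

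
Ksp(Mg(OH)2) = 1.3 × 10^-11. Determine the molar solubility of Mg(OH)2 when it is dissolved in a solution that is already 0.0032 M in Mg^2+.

3.2e-5 M

Mg(OH)2(s) ⇌ Mg^2+(aq) + 2 OH^-(aq)
Ksp = [Mg^2+][OH^-]^2
Let s be the molar solubility in this solution. [Mg^2+] = 0.0032 + s ≈ 0.0032, [OH^-] = 2s (common-ion effect: Mg^2+ is already 0.0032 M).
Ksp ≈ 0.0032 × (2s)^2
s = 3.2 × 10^-5 M
Check: s = 3.2 × 10^-5 ≪ 0.0032, so the approximation is valid.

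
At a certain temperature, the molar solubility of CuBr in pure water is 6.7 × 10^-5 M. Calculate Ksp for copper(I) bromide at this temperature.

4.5e-9

CuBr(s) <=> Cu^+ + Br^-
Let s = molar solubility. Then [Cu^+] = s and [Br^-] = s.
Ksp = [Cu^+][Br^-]
Ksp = s^2
With s = 6.7 x 10^-5: Ksp = 4.5 × 10^-9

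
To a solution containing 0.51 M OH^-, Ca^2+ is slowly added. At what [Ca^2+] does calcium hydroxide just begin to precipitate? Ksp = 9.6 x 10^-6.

Ca(OH)2(s) ⇌ Ca^2+ + 2 OH^-
Ksp = [Ca^2+][OH^-]^2
Precipitation begins when Q = Ksp. With [OH^-] = 0.51 M:
9.6 x 10^-6 = (0.51)^2 × [Ca^2+]
[Ca^2+] = (9.6 x 10^-6 / 2.60 × 10^-1) = 3.7 × 10^-5 M

[Ca^2+] ≈ 3.7 × 10^-5 M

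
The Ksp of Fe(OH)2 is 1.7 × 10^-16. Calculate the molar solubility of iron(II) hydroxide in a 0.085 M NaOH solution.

Fe(OH)2(s) ⇌ Fe^2+(aq) + 2 OH^-(aq)
Ksp = [Fe^2+][OH^-]^2
If s mol/L dissolves here, [Fe^2+] = s, [OH^-] = 0.085 + 2s ≈ 0.085 (common-ion effect: OH^- is already 0.085 M).
Ksp ≈ s × (0.085)^2
s = 2.4 x 10^-14 M
Check: 2s = 4.7 × 10^-14 ≪ 0.085, so the approximation is valid.

s = 2.4 × 10^-14 M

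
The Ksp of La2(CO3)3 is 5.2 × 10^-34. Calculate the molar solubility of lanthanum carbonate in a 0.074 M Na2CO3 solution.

La2(CO3)3(s) <=> 2 La^3+(aq) + 3 CO3^2-(aq)
Ksp = [La^3+]^2[CO3^2-]^3
Let s = moles of La2(CO3)3 that dissolve per litre. [La^3+] = 2s, [CO3^2-] = 0.074 + 3s ≈ 0.074 (common-ion effect: CO3^2- is already 0.074 M).
Ksp ≈ (2s)^2 × (0.074)^3
s = 5.7 × 10^-16 M
Check: 3s = 1.7 × 10^-15 ≪ 0.074, so the approximation is valid.

5.7e-16 M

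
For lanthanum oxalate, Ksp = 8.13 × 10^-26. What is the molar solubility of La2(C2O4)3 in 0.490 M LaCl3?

s ≈ 2.32 × 10^-9 M

La2(C2O4)3(s) ⇌ 2 La^3+(aq) + 3 C2O4^2-(aq)
Ksp = [La^3+]^2[C2O4^2-]^3
Let s be the molar solubility in this solution. [La^3+] = 0.490 + 2s ≈ 0.490, [C2O4^2-] = 3s (since La^3+ from LaCl3 dominates).
Ksp ≈ (0.490)^2 × (3s)^3
s = 2.32 × 10^-9 M
Check: 2s = 4.6 × 10^-9 ≪ 0.490, so the approximation is valid.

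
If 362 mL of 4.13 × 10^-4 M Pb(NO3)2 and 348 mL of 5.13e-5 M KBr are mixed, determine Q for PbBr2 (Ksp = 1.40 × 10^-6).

Total volume = 362 + 348 = 710 mL.
[Pb^2+] = 4.13 x 10^-4 × (362/710) = 2.106 × 10^-4 M
[Br^-] = 5.13 × 10^-5 × (348/710) = 2.514 x 10^-5 M
PbBr2(s) ⇌ Pb^2+(aq) + 2 Br^-(aq), so Q = [Pb^2+][Br^-]^2
Q = (2.106 × 10^-4)(2.514 x 10^-5)^2 = 1.33 x 10^-13
Q < Ksp, so no precipitate of PbBr2 forms.

1.33e-13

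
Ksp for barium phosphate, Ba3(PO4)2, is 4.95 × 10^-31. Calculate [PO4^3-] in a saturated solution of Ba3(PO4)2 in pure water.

6.81 × 10^-7 M

Ba3(PO4)2(s) <=> 3 Ba^2+(aq) + 2 PO4^3-(aq)
Ksp = [Ba^2+]^3[PO4^3-]^2
With molar solubility s: [Ba^2+] = 3s, [PO4^3-] = 2s.
So Ksp = (3s)^3 × (2s)^2 = 108s^5
s = (4.95 × 10^-31 / 108)^(1/5) = 3.406 x 10^-7 M
[PO4^3-] = 2s = 6.81 × 10^-7 M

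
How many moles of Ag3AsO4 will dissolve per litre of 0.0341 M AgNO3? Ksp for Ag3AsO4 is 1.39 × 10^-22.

3.51 × 10^-18 M

Ag3AsO4(s) ⇌ 3 Ag^+(aq) + AsO4^3-(aq)
Ksp = [Ag^+]^3[AsO4^3-]
If s mol/L dissolves here, [Ag^+] = 0.0341 + 3s ≈ 0.0341, [AsO4^3-] = s (since Ag^+ from AgNO3 dominates).
Ksp ≈ (0.0341)^3 × s
s = 3.51 × 10^-18 M
Check: 3s = 1.1 x 10^-17 ≪ 0.0341, so the approximation is valid.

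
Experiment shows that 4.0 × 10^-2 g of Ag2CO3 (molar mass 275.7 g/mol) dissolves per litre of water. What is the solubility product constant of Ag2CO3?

Ksp ≈ 1.2e-11

Molar solubility s = (4.0 × 10^-2 g/L) / (275.7 g/mol) = 1.45 x 10^-4 M.
Ag2CO3(s) <=> 2 Ag^+(aq) + CO3^2-(aq)
If s mol/L of Ag2CO3 dissolves, [Ag^+] = 2s and [CO3^2-] = s.
Ksp = [Ag^+]^2[CO3^2-]
Substituting: Ksp = (2s)^2s = 4s^3
Ksp = 4 × (1.45 × 10^-4)^3 = 1.2 × 10^-11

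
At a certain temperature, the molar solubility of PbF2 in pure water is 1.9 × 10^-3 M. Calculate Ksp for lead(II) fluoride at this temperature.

PbF2(s) ⇌ Pb^2+(aq) + 2 F^-(aq)
If s mol/L of PbF2 dissolves, [Pb^2+] = s and [F^-] = 2s.
Ksp = [Pb^2+][F^-]^2
So Ksp = s × (2s)^2 = 4s^3
With s = 1.9 x 10^-3: Ksp = 2.7 × 10^-8

2.7e-8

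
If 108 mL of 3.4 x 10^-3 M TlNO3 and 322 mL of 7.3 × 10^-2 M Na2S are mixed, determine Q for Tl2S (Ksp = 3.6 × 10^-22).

Total volume = 108 + 322 = 430 mL.
[Tl^+] = 3.4 × 10^-3 × (108/430) = 8.54 x 10^-4 M
[S^2-] = 7.3 × 10^-2 × (322/430) = 5.47 × 10^-2 M
Tl2S(s) ⇌ 2 Tl^+(aq) + S^2-(aq), so Q = [Tl^+]^2[S^2-]
Q = (8.54 x 10^-4)^2(5.47 × 10^-2) = 4.0 x 10^-8
Q > Ksp, so Tl2S will precipitate.

4.0 × 10^-8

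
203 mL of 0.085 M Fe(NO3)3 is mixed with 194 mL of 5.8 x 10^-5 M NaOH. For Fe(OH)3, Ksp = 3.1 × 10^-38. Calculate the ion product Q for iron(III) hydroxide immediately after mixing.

9.9 × 10^-16

Total volume = 203 + 194 = 397 mL.
[Fe^3+] = 8.5 × 10^-2 × (203/397) = 4.35 x 10^-2 M
[OH^-] = 5.8 × 10^-5 × (194/397) = 2.83 x 10^-5 M
Fe(OH)3(s) ⇌ Fe^3+ + 3 OH^-, so Q = [Fe^3+][OH^-]^3
Q = (4.35 × 10^-2)(2.83 × 10^-5)^3 = 9.9 × 10^-16
Q > Ksp, so Fe(OH)3 will precipitate.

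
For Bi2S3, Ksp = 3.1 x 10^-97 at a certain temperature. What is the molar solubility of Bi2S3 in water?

Bi2S3(s) <=> 2 Bi^3+(aq) + 3 S^2-(aq)
Ksp = [Bi^3+]^2[S^2-]^3
Let s = molar solubility. Then [Bi^3+] = 2s and [S^2-] = 3s.
So Ksp = (2s)^2 × (3s)^3 = 108s^5
Solving, s = (3.1 x 10^-97/108)^(1/5) = 2.0 × 10^-20 M

s ≈ 2.0 × 10^-20 M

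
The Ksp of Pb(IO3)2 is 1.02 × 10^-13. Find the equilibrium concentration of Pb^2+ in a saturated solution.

Pb(IO3)2(s) ⇌ Pb^2+ + 2 IO3^-
Ksp = [Pb^2+][IO3^-]^2
For each mole of Pb(IO3)2 that dissolves: [Pb^2+] = s, [IO3^-] = 2s.
Substituting: Ksp = s(2s)^2 = 4s^3
s^3 = 1.02 × 10^-13 / 4, so s = 2.943 x 10^-5 M
[Pb^2+] = s = 2.94 x 10^-5 M

[Pb^2+] = 2.94e-5 M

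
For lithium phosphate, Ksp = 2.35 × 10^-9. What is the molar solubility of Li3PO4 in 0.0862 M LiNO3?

Li3PO4(s) <=> 3 Li^+ + PO4^3-
Ksp = [Li^+]^3[PO4^3-]
Let s be the molar solubility in this solution. [Li^+] = 0.0862 + 3s ≈ 0.0862, [PO4^3-] = s (common-ion effect: Li^+ is already 0.0862 M).
Ksp ≈ (0.0862)^3 × s
s = 3.67 × 10^-6 M
Check: 3s = 1.1 x 10^-5 ≪ 0.0862, so the approximation is valid.

3.67e-6 M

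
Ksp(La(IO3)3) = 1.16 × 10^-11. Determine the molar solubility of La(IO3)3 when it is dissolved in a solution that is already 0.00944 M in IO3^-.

1.38 × 10^-5 M

La(IO3)3(s) ⇌ La^3+(aq) + 3 IO3^-(aq)
Ksp = [La^3+][IO3^-]^3
If s mol/L dissolves here, [La^3+] = s, [IO3^-] = 0.00944 + 3s ≈ 0.00944 (since the IO3^- already present dominates).
Ksp ≈ s × (0.00944)^3
s = 1.38 × 10^-5 M
Check: 3s = 4.1 x 10^-5 ≪ 0.00944, so the approximation is valid.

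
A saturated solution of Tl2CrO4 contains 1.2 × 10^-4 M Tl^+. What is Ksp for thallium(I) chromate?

Tl2CrO4(s) ⇌ 2 Tl^+ + CrO4^2-
Stoichiometry gives [CrO4^2-] = (1/2)[Tl^+] = 6.00 × 10^-5 M.
Ksp = [Tl^+]^2[CrO4^2-]
Ksp = (1.2 × 10^-4)^2 × 6.00 x 10^-5 = 8.6 × 10^-13

Ksp ≈ 8.6 × 10^-13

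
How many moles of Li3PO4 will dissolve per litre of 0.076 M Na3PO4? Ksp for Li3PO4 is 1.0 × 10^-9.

Li3PO4(s) <=> 3 Li^+ + PO4^3-
Ksp = [Li^+]^3[PO4^3-]
If s mol/L dissolves here, [Li^+] = 3s, [PO4^3-] = 0.076 + s ≈ 0.076 (since PO4^3- from Na3PO4 dominates).
Ksp ≈ (3s)^3 × 0.076
s = 7.9 × 10^-4 M
Check: s = 7.9 x 10^-4 ≪ 0.076, so the approximation is valid.

s = 7.9 × 10^-4 M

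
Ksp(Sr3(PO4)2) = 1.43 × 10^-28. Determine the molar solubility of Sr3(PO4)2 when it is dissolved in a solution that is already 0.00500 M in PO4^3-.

s ≈ 5.96 × 10^-9 M

Sr3(PO4)2(s) <=> 3 Sr^2+ + 2 PO4^3-
Ksp = [Sr^2+]^3[PO4^3-]^2
Let s be the molar solubility in this solution. [Sr^2+] = 3s, [PO4^3-] = 0.00500 + 2s ≈ 0.00500 (Ksp is small, so little additional dissolves).
Ksp ≈ (3s)^3 × (0.00500)^2
s = 5.96 × 10^-9 M
Check: 2s = 1.2 x 10^-8 ≪ 0.00500, so the approximation is valid.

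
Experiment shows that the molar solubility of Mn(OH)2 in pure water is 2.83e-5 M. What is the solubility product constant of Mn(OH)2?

Mn(OH)2(s) ⇌ Mn^2+(aq) + 2 OH^-(aq)
For each mole of Mn(OH)2 that dissolves: [Mn^2+] = s, [OH^-] = 2s.
Ksp = [Mn^2+][OH^-]^2
So Ksp = s × (2s)^2 = 4s^3
Ksp = 4 × (2.83 × 10^-5)^3 = 9.07 x 10^-14

Ksp ≈ 9.07 × 10^-14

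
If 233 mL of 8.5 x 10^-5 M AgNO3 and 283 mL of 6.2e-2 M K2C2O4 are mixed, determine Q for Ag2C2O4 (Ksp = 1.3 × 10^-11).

Q = 5.0 × 10^-11

Total volume = 233 + 283 = 516 mL.
[Ag^+] = 8.5 × 10^-5 × (233/516) = 3.84 x 10^-5 M
[C2O4^2-] = 6.2 x 10^-2 × (283/516) = 3.40 × 10^-2 M
Ag2C2O4(s) <=> 2 Ag^+(aq) + C2O4^2-(aq), so Q = [Ag^+]^2[C2O4^2-]
Q = (3.84 x 10^-5)^2(3.40 × 10^-2) = 5.0 x 10^-11
Q > Ksp, so Ag2C2O4 will precipitate.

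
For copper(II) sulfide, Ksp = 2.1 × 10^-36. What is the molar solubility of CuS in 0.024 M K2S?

s = 8.8 x 10^-35 M

CuS(s) <=> Cu^2+ + S^2-
Ksp = [Cu^2+][S^2-]
If s mol/L dissolves here, [Cu^2+] = s, [S^2-] = 0.024 + s ≈ 0.024 (common-ion effect: S^2- is already 0.024 M).
Ksp ≈ s × 0.024
s = 8.8 × 10^-35 M
Check: s = 8.8 x 10^-35 ≪ 0.024, so the approximation is valid.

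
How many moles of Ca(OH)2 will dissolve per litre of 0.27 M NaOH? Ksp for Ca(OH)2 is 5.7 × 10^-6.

Ca(OH)2(s) <=> Ca^2+ + 2 OH^-
Ksp = [Ca^2+][OH^-]^2
Let s be the molar solubility in this solution. [Ca^2+] = s, [OH^-] = 0.27 + 2s ≈ 0.27 (common-ion effect: OH^- is already 0.27 M).
Ksp ≈ s × (0.27)^2
s = 7.8 x 10^-5 M
Check: 2s = 1.6 × 10^-4 ≪ 0.27, so the approximation is valid.

7.8e-5 M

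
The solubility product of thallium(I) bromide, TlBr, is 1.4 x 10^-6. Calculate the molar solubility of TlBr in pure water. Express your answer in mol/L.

TlBr(s) ⇌ Tl^+(aq) + Br^-(aq)
Ksp = [Tl^+][Br^-]
Let s = molar solubility. Then [Tl^+] = s and [Br^-] = s.
Ksp = s × s = s^2
s = (1.4 x 10^-6)^(1/2) = 1.2 × 10^-3 M

1.2 × 10^-3 M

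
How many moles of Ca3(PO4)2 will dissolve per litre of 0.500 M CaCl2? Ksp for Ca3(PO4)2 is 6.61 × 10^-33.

Ca3(PO4)2(s) ⇌ 3 Ca^2+(aq) + 2 PO4^3-(aq)
Ksp = [Ca^2+]^3[PO4^3-]^2
Let s = moles of Ca3(PO4)2 that dissolve per litre. [Ca^2+] = 0.500 + 3s ≈ 0.500, [PO4^3-] = 2s (since Ca^2+ from CaCl2 dominates).
Ksp ≈ (0.500)^3 × (2s)^2
s = 1.15 × 10^-16 M
Check: 3s = 3.4 x 10^-16 ≪ 0.500, so the approximation is valid.

s = 1.15 x 10^-16 M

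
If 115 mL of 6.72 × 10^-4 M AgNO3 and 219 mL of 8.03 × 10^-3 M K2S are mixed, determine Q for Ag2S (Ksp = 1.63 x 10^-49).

Total volume = 115 + 219 = 334 mL.
[Ag^+] = 6.72 × 10^-4 × (115/334) = 2.314 x 10^-4 M
[S^2-] = 8.03 x 10^-3 × (219/334) = 5.265 × 10^-3 M
Ag2S(s) ⇌ 2 Ag^+(aq) + S^2-(aq), so Q = [Ag^+]^2[S^2-]
Q = (2.314 × 10^-4)^2(5.265 × 10^-3) = 2.82 × 10^-10
Q > Ksp, so Ag2S will precipitate.

2.82 × 10^-10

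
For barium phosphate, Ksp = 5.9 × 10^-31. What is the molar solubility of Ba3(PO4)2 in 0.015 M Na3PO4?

s = 4.6e-10 M

Ba3(PO4)2(s) ⇌ 3 Ba^2+ + 2 PO4^3-
Ksp = [Ba^2+]^3[PO4^3-]^2
If s mol/L dissolves here, [Ba^2+] = 3s, [PO4^3-] = 0.015 + 2s ≈ 0.015 (since PO4^3- from Na3PO4 dominates).
Ksp ≈ (3s)^3 × (0.015)^2
s = 4.6 × 10^-10 M
Check: 2s = 9.2 x 10^-10 ≪ 0.015, so the approximation is valid.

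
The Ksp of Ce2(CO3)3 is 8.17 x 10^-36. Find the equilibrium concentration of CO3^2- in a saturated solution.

1.13 x 10^-7 M

Ce2(CO3)3(s) ⇌ 2 Ce^3+(aq) + 3 CO3^2-(aq)
Ksp = [Ce^3+]^2[CO3^2-]^3
With molar solubility s: [Ce^3+] = 2s, [CO3^2-] = 3s.
Substituting: Ksp = (2s)^2(3s)^3 = 108s^5
s^5 = 8.17 x 10^-36 / 108, so s = 3.765 × 10^-8 M
[CO3^2-] = 3s = 1.13 × 10^-7 M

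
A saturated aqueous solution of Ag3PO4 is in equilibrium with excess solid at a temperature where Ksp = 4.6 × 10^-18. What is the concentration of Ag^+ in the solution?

Ag3PO4(s) ⇌ 3 Ag^+(aq) + PO4^3-(aq)
Ksp = [Ag^+]^3[PO4^3-]
If s mol/L of Ag3PO4 dissolves, [Ag^+] = 3s and [PO4^3-] = s.
Ksp = (3s)^3s = 27s^4
s = (4.6 × 10^-18 / 27)^(1/4) = 2.03 × 10^-5 M
[Ag^+] = 3s = 6.1 × 10^-5 M

6.1 × 10^-5 M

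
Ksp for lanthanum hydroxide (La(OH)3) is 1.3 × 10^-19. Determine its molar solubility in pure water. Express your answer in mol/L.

La(OH)3(s) ⇌ La^3+ + 3 OH^-
Ksp = [La^3+][OH^-]^3
For each mole of La(OH)3 that dissolves: [La^3+] = s, [OH^-] = 3s.
Ksp = s(3s)^3 = 27s^4
Solving, s = (1.3 × 10^-19/27)^(1/4) = 8.3 x 10^-6 M

s ≈ 8.3 x 10^-6 M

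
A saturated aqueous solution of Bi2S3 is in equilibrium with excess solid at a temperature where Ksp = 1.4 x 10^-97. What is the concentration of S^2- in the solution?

Bi2S3(s) ⇌ 2 Bi^3+ + 3 S^2-
Ksp = [Bi^3+]^2[S^2-]^3
For each mole of Bi2S3 that dissolves: [Bi^3+] = 2s, [S^2-] = 3s.
Substituting: Ksp = (2s)^2(3s)^3 = 108s^5
s^5 = 1.4 x 10^-97 / 108, so s = 1.67 × 10^-20 M
[S^2-] = 3s = 5.0 × 10^-20 M

5.0 × 10^-20 M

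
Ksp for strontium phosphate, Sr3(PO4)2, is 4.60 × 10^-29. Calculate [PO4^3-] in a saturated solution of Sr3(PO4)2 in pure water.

Sr3(PO4)2(s) <=> 3 Sr^2+(aq) + 2 PO4^3-(aq)
Ksp = [Sr^2+]^3[PO4^3-]^2
If s mol/L of Sr3(PO4)2 dissolves, [Sr^2+] = 3s and [PO4^3-] = 2s.
So Ksp = (3s)^3 × (2s)^2 = 108s^5
s^5 = 4.60 × 10^-29 / 108, so s = 8.431 x 10^-7 M
[PO4^3-] = 2s = 1.69 x 10^-6 M

1.69 × 10^-6 M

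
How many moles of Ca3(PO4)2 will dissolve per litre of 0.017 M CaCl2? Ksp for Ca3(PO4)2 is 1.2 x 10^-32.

2.5 × 10^-14 M

Ca3(PO4)2(s) ⇌ 3 Ca^2+(aq) + 2 PO4^3-(aq)
Ksp = [Ca^2+]^3[PO4^3-]^2
Let s = moles of Ca3(PO4)2 that dissolve per litre. [Ca^2+] = 0.017 + 3s ≈ 0.017, [PO4^3-] = 2s (Ksp is small, so little additional dissolves).
Ksp ≈ (0.017)^3 × (2s)^2
s = 2.5 x 10^-14 M
Check: 3s = 7.4 x 10^-14 ≪ 0.017, so the approximation is valid.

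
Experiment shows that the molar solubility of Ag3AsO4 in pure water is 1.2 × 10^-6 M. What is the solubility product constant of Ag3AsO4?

Ag3AsO4(s) ⇌ 3 Ag^+ + AsO4^3-
If s mol/L of Ag3AsO4 dissolves, [Ag^+] = 3s and [AsO4^3-] = s.
Ksp = [Ag^+]^3[AsO4^3-]
Ksp = (3s)^3s = 27s^4
Ksp = 27 × (1.2 x 10^-6)^4 = 5.6 × 10^-23

5.6 × 10^-23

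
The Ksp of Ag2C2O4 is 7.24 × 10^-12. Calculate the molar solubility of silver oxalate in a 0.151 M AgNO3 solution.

Ag2C2O4(s) ⇌ 2 Ag^+ + C2O4^2-
Ksp = [Ag^+]^2[C2O4^2-]
If s mol/L dissolves here, [Ag^+] = 0.151 + 2s ≈ 0.151, [C2O4^2-] = s (Ksp is small, so little additional dissolves).
Ksp ≈ (0.151)^2 × s
s = 3.18 x 10^-10 M
Check: 2s = 6.4 × 10^-10 ≪ 0.151, so the approximation is valid.

s ≈ 3.18e-10 M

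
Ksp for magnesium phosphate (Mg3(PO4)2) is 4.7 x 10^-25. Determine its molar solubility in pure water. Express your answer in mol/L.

s = 5.3 × 10^-6 M

Mg3(PO4)2(s) ⇌ 3 Mg^2+(aq) + 2 PO4^3-(aq)
Ksp = [Mg^2+]^3[PO4^3-]^2
With molar solubility s: [Mg^2+] = 3s, [PO4^3-] = 2s.
Substituting: Ksp = (3s)^3(2s)^2 = 108s^5
s = (4.7 x 10^-25 / 108)^(1/5) = 5.3 x 10^-6 M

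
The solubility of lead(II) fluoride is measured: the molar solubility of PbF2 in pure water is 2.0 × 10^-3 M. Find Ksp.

Ksp = 3.2 × 10^-8

PbF2(s) ⇌ Pb^2+(aq) + 2 F^-(aq)
With molar solubility s: [Pb^2+] = s, [F^-] = 2s.
Ksp = [Pb^2+][F^-]^2
Ksp = s(2s)^2 = 4s^3
With s = 2.0 x 10^-3: Ksp = 3.2 × 10^-8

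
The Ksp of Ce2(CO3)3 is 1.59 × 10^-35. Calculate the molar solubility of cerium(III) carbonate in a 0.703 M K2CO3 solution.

3.38 × 10^-18 M

Ce2(CO3)3(s) ⇌ 2 Ce^3+ + 3 CO3^2-
Ksp = [Ce^3+]^2[CO3^2-]^3
Let s be the molar solubility in this solution. [Ce^3+] = 2s, [CO3^2-] = 0.703 + 3s ≈ 0.703 (common-ion effect: CO3^2- is already 0.703 M).
Ksp ≈ (2s)^2 × (0.703)^3
s = 3.38 × 10^-18 M
Check: 3s = 1.0 x 10^-17 ≪ 0.703, so the approximation is valid.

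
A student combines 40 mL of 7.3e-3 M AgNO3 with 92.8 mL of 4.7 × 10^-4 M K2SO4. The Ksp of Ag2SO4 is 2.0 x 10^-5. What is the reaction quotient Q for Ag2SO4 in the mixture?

Total volume = 40 + 92.8 = 132.8 mL.
[Ag^+] = 7.3 × 10^-3 × (40/132.8) = 2.20 x 10^-3 M
[SO4^2-] = 4.7 x 10^-4 × (92.8/132.8) = 3.28 × 10^-4 M
Ag2SO4(s) <=> 2 Ag^+(aq) + SO4^2-(aq), so Q = [Ag^+]^2[SO4^2-]
Q = (2.20 x 10^-3)^2(3.28 × 10^-4) = 1.6 x 10^-9
Q < Ksp, so no precipitate of Ag2SO4 forms.

1.6e-9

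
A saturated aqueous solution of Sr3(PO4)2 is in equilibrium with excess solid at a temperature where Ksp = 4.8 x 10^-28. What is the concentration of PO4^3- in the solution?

Sr3(PO4)2(s) ⇌ 3 Sr^2+(aq) + 2 PO4^3-(aq)
Ksp = [Sr^2+]^3[PO4^3-]^2
With molar solubility s: [Sr^2+] = 3s, [PO4^3-] = 2s.
Ksp = (3s)^3(2s)^2 = 108s^5
Solving, s = (4.8 x 10^-28/108)^(1/5) = 1.35 × 10^-6 M
[PO4^3-] = 2s = 2.7 × 10^-6 M

[PO4^3-] ≈ 2.7 × 10^-6 M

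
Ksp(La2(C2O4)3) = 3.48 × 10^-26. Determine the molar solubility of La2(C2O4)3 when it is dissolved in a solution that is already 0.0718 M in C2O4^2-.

La2(C2O4)3(s) ⇌ 2 La^3+ + 3 C2O4^2-
Ksp = [La^3+]^2[C2O4^2-]^3
Let s be the molar solubility in this solution. [La^3+] = 2s, [C2O4^2-] = 0.0718 + 3s ≈ 0.0718 (Ksp is small, so little additional dissolves).
Ksp ≈ (2s)^2 × (0.0718)^3
s = 4.85 × 10^-12 M
Check: 3s = 1.5 x 10^-11 ≪ 0.0718, so the approximation is valid.

4.85 × 10^-12 M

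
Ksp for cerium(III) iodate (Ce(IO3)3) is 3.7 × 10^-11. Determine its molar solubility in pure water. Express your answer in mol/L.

Ce(IO3)3(s) <=> Ce^3+(aq) + 3 IO3^-(aq)
Ksp = [Ce^3+][IO3^-]^3
For each mole of Ce(IO3)3 that dissolves: [Ce^3+] = s, [IO3^-] = 3s.
So Ksp = s × (3s)^3 = 27s^4
s = (3.7 × 10^-11 / 27)^(1/4) = 1.1 × 10^-3 M

s = 1.1 × 10^-3 M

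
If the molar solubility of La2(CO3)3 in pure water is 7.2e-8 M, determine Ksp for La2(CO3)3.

2.1 x 10^-34

La2(CO3)3(s) ⇌ 2 La^3+(aq) + 3 CO3^2-(aq)
For each mole of La2(CO3)3 that dissolves: [La^3+] = 2s, [CO3^2-] = 3s.
Ksp = [La^3+]^2[CO3^2-]^3
So Ksp = (2s)^2 × (3s)^3 = 108s^5
Ksp = 108 × (7.2 × 10^-8)^5 = 2.1 × 10^-34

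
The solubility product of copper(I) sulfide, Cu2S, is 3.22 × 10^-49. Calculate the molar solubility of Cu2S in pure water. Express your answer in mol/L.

s = 4.32e-17 M

Cu2S(s) ⇌ 2 Cu^+ + S^2-
Ksp = [Cu^+]^2[S^2-]
For each mole of Cu2S that dissolves: [Cu^+] = 2s, [S^2-] = s.
So Ksp = (2s)^2 × s = 4s^3
s = (3.22 × 10^-49 / 4)^(1/3) = 4.32 × 10^-17 M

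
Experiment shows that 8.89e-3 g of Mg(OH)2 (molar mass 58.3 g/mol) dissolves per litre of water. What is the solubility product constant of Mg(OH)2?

Molar solubility s = (8.89 × 10^-3 g/L) / (58.3 g/mol) = 1.525 × 10^-4 M.
Mg(OH)2(s) <=> Mg^2+(aq) + 2 OH^-(aq)
For each mole of Mg(OH)2 that dissolves: [Mg^2+] = s, [OH^-] = 2s.
Ksp = [Mg^2+][OH^-]^2
Substituting: Ksp = s(2s)^2 = 4s^3
Ksp = 4 × (1.525 x 10^-4)^3 = 1.42 × 10^-11

Ksp = 1.42 x 10^-11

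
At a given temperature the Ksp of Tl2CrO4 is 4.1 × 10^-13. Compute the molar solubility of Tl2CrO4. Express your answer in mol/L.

s ≈ 4.7 x 10^-5 M

Tl2CrO4(s) ⇌ 2 Tl^+ + CrO4^2-
Ksp = [Tl^+]^2[CrO4^2-]
Let s = molar solubility. Then [Tl^+] = 2s and [CrO4^2-] = s.
So Ksp = (2s)^2 × s = 4s^3
s = (4.1 × 10^-13 / 4)^(1/3) = 4.7 × 10^-5 M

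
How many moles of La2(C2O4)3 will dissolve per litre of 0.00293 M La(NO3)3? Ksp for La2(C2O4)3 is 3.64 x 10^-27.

La2(C2O4)3(s) <=> 2 La^3+ + 3 C2O4^2-
Ksp = [La^3+]^2[C2O4^2-]^3
Let s be the molar solubility in this solution. [La^3+] = 0.00293 + 2s ≈ 0.00293, [C2O4^2-] = 3s (Ksp is small, so little additional dissolves).
Ksp ≈ (0.00293)^2 × (3s)^3
s = 2.50 × 10^-8 M
Check: 2s = 5.0 x 10^-8 ≪ 0.00293, so the approximation is valid.

s = 2.50e-8 M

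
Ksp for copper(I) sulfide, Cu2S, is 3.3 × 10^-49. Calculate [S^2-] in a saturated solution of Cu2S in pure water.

4.4 x 10^-17 M

Cu2S(s) ⇌ 2 Cu^+(aq) + S^2-(aq)
Ksp = [Cu^+]^2[S^2-]
If s mol/L of Cu2S dissolves, [Cu^+] = 2s and [S^2-] = s.
Ksp = (2s)^2s = 4s^3
s^3 = 3.3 × 10^-49 / 4, so s = 4.35 × 10^-17 M
[S^2-] = s = 4.4 × 10^-17 M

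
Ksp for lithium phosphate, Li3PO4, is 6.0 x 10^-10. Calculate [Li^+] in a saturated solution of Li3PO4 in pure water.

Li3PO4(s) <=> 3 Li^+(aq) + PO4^3-(aq)
Ksp = [Li^+]^3[PO4^3-]
Let s = molar solubility. Then [Li^+] = 3s and [PO4^3-] = s.
So Ksp = (3s)^3 × s = 27s^4
s = (6.0 x 10^-10 / 27)^(1/4) = 2.17 x 10^-3 M
[Li^+] = 3s = 6.5 × 10^-3 M

6.5e-3 M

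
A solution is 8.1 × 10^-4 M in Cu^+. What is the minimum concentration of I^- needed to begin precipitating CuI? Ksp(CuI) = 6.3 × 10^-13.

CuI(s) ⇌ Cu^+ + I^-
Ksp = [Cu^+][I^-]
Precipitation begins when Q = Ksp. With [Cu^+] = 8.1 × 10^-4 M:
6.3 × 10^-13 = (8.1 × 10^-4) × [I^-]
[I^-] = (6.3 × 10^-13 / 8.1 x 10^-4) = 7.8 × 10^-10 M

[I^-] = 7.8e-10 M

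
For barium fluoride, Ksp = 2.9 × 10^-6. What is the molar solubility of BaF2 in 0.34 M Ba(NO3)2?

s = 1.5 × 10^-3 M

BaF2(s) ⇌ Ba^2+(aq) + 2 F^-(aq)
Ksp = [Ba^2+][F^-]^2
Let s = moles of BaF2 that dissolve per litre. [Ba^2+] = 0.34 + s ≈ 0.34, [F^-] = 2s (common-ion effect: Ba^2+ is already 0.34 M).
Ksp ≈ 0.34 × (2s)^2
s = 1.5 × 10^-3 M
Check: s = 1.5 × 10^-3 ≪ 0.34, so the approximation is valid.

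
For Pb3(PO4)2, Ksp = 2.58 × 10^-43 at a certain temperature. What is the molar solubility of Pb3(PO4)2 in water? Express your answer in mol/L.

1.19 x 10^-9 M

Pb3(PO4)2(s) <=> 3 Pb^2+ + 2 PO4^3-
Ksp = [Pb^2+]^3[PO4^3-]^2
Let s = molar solubility. Then [Pb^2+] = 3s and [PO4^3-] = 2s.
So Ksp = (3s)^3 × (2s)^2 = 108s^5
s^5 = 2.58 × 10^-43 / 108, so s = 1.19 × 10^-9 M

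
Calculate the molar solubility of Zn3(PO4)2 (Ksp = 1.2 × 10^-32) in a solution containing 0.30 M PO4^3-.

Zn3(PO4)2(s) <=> 3 Zn^2+(aq) + 2 PO4^3-(aq)
Ksp = [Zn^2+]^3[PO4^3-]^2
Let s be the molar solubility in this solution. [Zn^2+] = 3s, [PO4^3-] = 0.30 + 2s ≈ 0.30 (common-ion effect: PO4^3- is already 0.30 M).
Ksp ≈ (3s)^3 × (0.30)^2
s = 1.7 x 10^-11 M
Check: 2s = 3.4 × 10^-11 ≪ 0.30, so the approximation is valid.

s ≈ 1.7 x 10^-11 M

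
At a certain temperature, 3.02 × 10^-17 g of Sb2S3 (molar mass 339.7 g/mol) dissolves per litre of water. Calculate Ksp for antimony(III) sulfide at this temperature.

Molar solubility s = (3.02 x 10^-17 g/L) / (339.7 g/mol) = 8.890 × 10^-20 M.
Sb2S3(s) ⇌ 2 Sb^3+(aq) + 3 S^2-(aq)
If s mol/L of Sb2S3 dissolves, [Sb^3+] = 2s and [S^2-] = 3s.
Ksp = [Sb^3+]^2[S^2-]^3
Substituting: Ksp = (2s)^2(3s)^3 = 108s^5
Ksp = 108 × (8.890 × 10^-20)^5 = 6.00 × 10^-94

Ksp = 6.00 x 10^-94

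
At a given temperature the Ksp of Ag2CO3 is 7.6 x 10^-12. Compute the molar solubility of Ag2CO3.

1.2 × 10^-4 M

Ag2CO3(s) ⇌ 2 Ag^+(aq) + CO3^2-(aq)
Ksp = [Ag^+]^2[CO3^2-]
For each mole of Ag2CO3 that dissolves: [Ag^+] = 2s, [CO3^2-] = s.
Substituting: Ksp = (2s)^2s = 4s^3
Solving, s = (7.6 x 10^-12/4)^(1/3) = 1.2 × 10^-4 M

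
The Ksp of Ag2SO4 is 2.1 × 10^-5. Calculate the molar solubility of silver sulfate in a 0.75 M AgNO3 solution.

Ag2SO4(s) ⇌ 2 Ag^+ + SO4^2-
Ksp = [Ag^+]^2[SO4^2-]
If s mol/L dissolves here, [Ag^+] = 0.75 + 2s ≈ 0.75, [SO4^2-] = s (common-ion effect: Ag^+ is already 0.75 M).
Ksp ≈ (0.75)^2 × s
s = 3.7 × 10^-5 M
Check: 2s = 7.5 x 10^-5 ≪ 0.75, so the approximation is valid.

s ≈ 3.7e-5 M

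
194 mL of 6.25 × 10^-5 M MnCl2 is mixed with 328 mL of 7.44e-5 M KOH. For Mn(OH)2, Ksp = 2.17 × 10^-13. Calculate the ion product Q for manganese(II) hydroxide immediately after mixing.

Total volume = 194 + 328 = 522 mL.
[Mn^2+] = 6.25 × 10^-5 × (194/522) = 2.323 × 10^-5 M
[OH^-] = 7.44 × 10^-5 × (328/522) = 4.675 × 10^-5 M
Mn(OH)2(s) ⇌ Mn^2+(aq) + 2 OH^-(aq), so Q = [Mn^2+][OH^-]^2
Q = (2.323 × 10^-5)(4.675 × 10^-5)^2 = 5.08 × 10^-14
Q < Ksp, so no precipitate of Mn(OH)2 forms.

5.08e-14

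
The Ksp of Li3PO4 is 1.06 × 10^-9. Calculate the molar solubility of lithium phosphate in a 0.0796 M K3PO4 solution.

Li3PO4(s) ⇌ 3 Li^+(aq) + PO4^3-(aq)
Ksp = [Li^+]^3[PO4^3-]
If s mol/L dissolves here, [Li^+] = 3s, [PO4^3-] = 0.0796 + s ≈ 0.0796 (common-ion effect: PO4^3- is already 0.0796 M).
Ksp ≈ (3s)^3 × 0.0796
s = 7.90 × 10^-4 M
Check: s = 7.9 x 10^-4 ≪ 0.0796, so the approximation is valid.

7.90e-4 M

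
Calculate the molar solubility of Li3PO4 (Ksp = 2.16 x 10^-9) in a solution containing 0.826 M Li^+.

Li3PO4(s) ⇌ 3 Li^+ + PO4^3-
Ksp = [Li^+]^3[PO4^3-]
Let s be the molar solubility in this solution. [Li^+] = 0.826 + 3s ≈ 0.826, [PO4^3-] = s (Ksp is small, so little additional dissolves).
Ksp ≈ (0.826)^3 × s
s = 3.83 x 10^-9 M
Check: 3s = 1.1 × 10^-8 ≪ 0.826, so the approximation is valid.

3.83 x 10^-9 M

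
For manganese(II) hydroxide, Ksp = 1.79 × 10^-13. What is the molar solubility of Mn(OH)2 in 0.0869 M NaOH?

s = 2.37 x 10^-11 M

Mn(OH)2(s) ⇌ Mn^2+ + 2 OH^-
Ksp = [Mn^2+][OH^-]^2
If s mol/L dissolves here, [Mn^2+] = s, [OH^-] = 0.0869 + 2s ≈ 0.0869 (common-ion effect: OH^- is already 0.0869 M).
Ksp ≈ s × (0.0869)^2
s = 2.37 × 10^-11 M
Check: 2s = 4.7 × 10^-11 ≪ 0.0869, so the approximation is valid.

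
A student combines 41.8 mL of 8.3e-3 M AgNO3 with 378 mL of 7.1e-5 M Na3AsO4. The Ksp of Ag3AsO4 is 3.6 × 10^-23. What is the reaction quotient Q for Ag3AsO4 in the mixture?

Q ≈ 3.6 × 10^-14

Total volume = 41.8 + 378 = 419.8 mL.
[Ag^+] = 8.3 × 10^-3 × (41.8/419.8) = 8.26 × 10^-4 M
[AsO4^3-] = 7.1 × 10^-5 × (378/419.8) = 6.39 × 10^-5 M
Ag3AsO4(s) ⇌ 3 Ag^+(aq) + AsO4^3-(aq), so Q = [Ag^+]^3[AsO4^3-]
Q = (8.26 × 10^-4)^3(6.39 × 10^-5) = 3.6 × 10^-14
Q > Ksp, so Ag3AsO4 will precipitate.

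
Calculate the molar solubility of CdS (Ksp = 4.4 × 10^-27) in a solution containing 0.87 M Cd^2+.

CdS(s) ⇌ Cd^2+(aq) + S^2-(aq)
Ksp = [Cd^2+][S^2-]
Let s = moles of CdS that dissolve per litre. [Cd^2+] = 0.87 + s ≈ 0.87, [S^2-] = s (since the Cd^2+ already present dominates).
Ksp ≈ 0.87 × s
s = 5.1 x 10^-27 M
Check: s = 5.1 × 10^-27 ≪ 0.87, so the approximation is valid.

5.1 × 10^-27 M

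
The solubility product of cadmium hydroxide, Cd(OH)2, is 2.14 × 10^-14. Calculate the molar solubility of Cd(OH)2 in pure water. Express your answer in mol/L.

1.75 x 10^-5 M

Cd(OH)2(s) ⇌ Cd^2+(aq) + 2 OH^-(aq)
Ksp = [Cd^2+][OH^-]^2
With molar solubility s: [Cd^2+] = s, [OH^-] = 2s.
Substituting: Ksp = s(2s)^2 = 4s^3
s^3 = 2.14 × 10^-14 / 4, so s = 1.75 × 10^-5 M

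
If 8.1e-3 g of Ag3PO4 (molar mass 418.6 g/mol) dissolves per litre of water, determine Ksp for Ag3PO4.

Molar solubility s = (8.1 × 10^-3 g/L) / (418.6 g/mol) = 1.94 × 10^-5 M.
Ag3PO4(s) ⇌ 3 Ag^+(aq) + PO4^3-(aq)
With molar solubility s: [Ag^+] = 3s, [PO4^3-] = s.
Ksp = [Ag^+]^3[PO4^3-]
Ksp = (3s)^3s = 27s^4
Ksp = 27 × (1.94 × 10^-5)^4 = 3.8 x 10^-18

3.8 × 10^-18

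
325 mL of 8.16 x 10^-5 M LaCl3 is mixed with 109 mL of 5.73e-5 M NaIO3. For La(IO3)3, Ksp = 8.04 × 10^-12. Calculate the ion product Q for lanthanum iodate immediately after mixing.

Total volume = 325 + 109 = 434 mL.
[La^3+] = 8.16 × 10^-5 × (325/434) = 6.111 x 10^-5 M
[IO3^-] = 5.73 x 10^-5 × (109/434) = 1.439 × 10^-5 M
La(IO3)3(s) ⇌ La^3+ + 3 IO3^-, so Q = [La^3+][IO3^-]^3
Q = (6.111 × 10^-5)(1.439 x 10^-5)^3 = 1.82 × 10^-19
Q < Ksp, so no precipitate of La(IO3)3 forms.

Q = 1.82 x 10^-19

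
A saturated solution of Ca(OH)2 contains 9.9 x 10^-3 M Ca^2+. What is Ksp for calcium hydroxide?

3.9 x 10^-6

Ca(OH)2(s) ⇌ Ca^2+ + 2 OH^-
Stoichiometry gives [OH^-] = (2/1)[Ca^2+] = 1.98 x 10^-2 M.
Ksp = [Ca^2+][OH^-]^2
Ksp = 9.9 x 10^-3 × (1.98 x 10^-2)^2 = 3.9 × 10^-6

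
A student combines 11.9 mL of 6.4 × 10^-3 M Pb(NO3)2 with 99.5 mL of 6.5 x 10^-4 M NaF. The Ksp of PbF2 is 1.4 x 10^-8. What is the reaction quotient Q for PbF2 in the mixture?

Total volume = 11.9 + 99.5 = 111.4 mL.
[Pb^2+] = 6.4 × 10^-3 × (11.9/111.4) = 6.84 × 10^-4 M
[F^-] = 6.5 × 10^-4 × (99.5/111.4) = 5.81 x 10^-4 M
PbF2(s) <=> Pb^2+ + 2 F^-, so Q = [Pb^2+][F^-]^2
Q = (6.84 × 10^-4)(5.81 × 10^-4)^2 = 2.3 x 10^-10
Q < Ksp, so no precipitate of PbF2 forms.

Q ≈ 2.3 × 10^-10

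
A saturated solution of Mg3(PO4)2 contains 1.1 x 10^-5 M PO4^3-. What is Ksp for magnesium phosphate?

Mg3(PO4)2(s) ⇌ 3 Mg^2+(aq) + 2 PO4^3-(aq)
Stoichiometry gives [Mg^2+] = (3/2)[PO4^3-] = 1.65 x 10^-5 M.
Ksp = [Mg^2+]^3[PO4^3-]^2
Ksp = (1.65 × 10^-5)^3 × (1.1 × 10^-5)^2 = 5.4 x 10^-25

5.4e-25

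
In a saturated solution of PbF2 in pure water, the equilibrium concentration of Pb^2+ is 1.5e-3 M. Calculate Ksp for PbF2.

PbF2(s) <=> Pb^2+ + 2 F^-
Stoichiometry gives [F^-] = (2/1)[Pb^2+] = 3.00 x 10^-3 M.
Ksp = [Pb^2+][F^-]^2
Ksp = 1.5 × 10^-3 × (3.00 × 10^-3)^2 = 1.4 × 10^-8

Ksp = 1.4 × 10^-8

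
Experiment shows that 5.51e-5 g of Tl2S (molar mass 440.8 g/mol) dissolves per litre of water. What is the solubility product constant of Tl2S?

Molar solubility s = (5.51 × 10^-5 g/L) / (440.8 g/mol) = 1.250 × 10^-7 M.
Tl2S(s) ⇌ 2 Tl^+(aq) + S^2-(aq)
If s mol/L of Tl2S dissolves, [Tl^+] = 2s and [S^2-] = s.
Ksp = [Tl^+]^2[S^2-]
Substituting: Ksp = (2s)^2s = 4s^3
With s = 1.250 × 10^-7: Ksp = 7.81 x 10^-21

7.81 x 10^-21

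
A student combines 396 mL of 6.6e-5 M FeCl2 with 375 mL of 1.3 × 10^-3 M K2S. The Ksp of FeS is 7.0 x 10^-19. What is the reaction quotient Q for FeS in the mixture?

Total volume = 396 + 375 = 771 mL.
[Fe^2+] = 6.6 × 10^-5 × (396/771) = 3.39 x 10^-5 M
[S^2-] = 1.3 × 10^-3 × (375/771) = 6.32 × 10^-4 M
FeS(s) <=> Fe^2+ + S^2-, so Q = [Fe^2+][S^2-]
Q = (3.39 × 10^-5)(6.32 × 10^-4) = 2.1 × 10^-8
Q > Ksp, so FeS will precipitate.

2.1 x 10^-8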